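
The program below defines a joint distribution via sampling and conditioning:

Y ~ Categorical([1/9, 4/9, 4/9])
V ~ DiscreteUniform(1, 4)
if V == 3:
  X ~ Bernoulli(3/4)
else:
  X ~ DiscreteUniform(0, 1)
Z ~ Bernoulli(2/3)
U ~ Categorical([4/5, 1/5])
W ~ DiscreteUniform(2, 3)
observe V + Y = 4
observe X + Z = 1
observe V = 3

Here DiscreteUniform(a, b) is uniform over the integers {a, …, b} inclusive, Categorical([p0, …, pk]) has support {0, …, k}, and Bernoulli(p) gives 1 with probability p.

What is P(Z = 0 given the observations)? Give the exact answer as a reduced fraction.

Enumerate traces; 8 have nonzero weight after conditioning:
  (Y=1, V=3, X=0, Z=1, U=0, W=2) weight 1/135
  (Y=1, V=3, X=0, Z=1, U=0, W=3) weight 1/135
  (Y=1, V=3, X=0, Z=1, U=1, W=2) weight 1/540
  (Y=1, V=3, X=0, Z=1, U=1, W=3) weight 1/540
  (Y=1, V=3, X=1, Z=0, U=0, W=2) weight 1/90
  (Y=1, V=3, X=1, Z=0, U=0, W=3) weight 1/90
  (Y=1, V=3, X=1, Z=0, U=1, W=2) weight 1/360
  (Y=1, V=3, X=1, Z=0, U=1, W=3) weight 1/360
Group by Z:
  weight(Z=0) = 1/36
  weight(Z=1) = 1/54
Total weight = 1/36 + 1/54 = 5/108
P(Z=0 | obs) = 1/36 / 5/108 = 3/5
P(Z=1 | obs) = 1/54 / 5/108 = 2/5

P(Z = 0 | obs) = 3/5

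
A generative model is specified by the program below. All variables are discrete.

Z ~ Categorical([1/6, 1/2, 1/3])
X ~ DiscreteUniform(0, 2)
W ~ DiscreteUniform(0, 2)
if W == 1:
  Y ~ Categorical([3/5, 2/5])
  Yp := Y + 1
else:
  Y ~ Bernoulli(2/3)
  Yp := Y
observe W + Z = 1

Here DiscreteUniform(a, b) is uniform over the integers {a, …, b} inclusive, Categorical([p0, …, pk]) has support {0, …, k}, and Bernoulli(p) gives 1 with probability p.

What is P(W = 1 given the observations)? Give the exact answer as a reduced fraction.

Enumerate traces; 12 have nonzero weight after conditioning:
  (Z=0, X=0, W=1, Y=0) weight 1/90
  (Z=0, X=0, W=1, Y=1) weight 1/135
  (Z=0, X=1, W=1, Y=0) weight 1/90
  (Z=0, X=1, W=1, Y=1) weight 1/135
  (Z=0, X=2, W=1, Y=0) weight 1/90
  (Z=0, X=2, W=1, Y=1) weight 1/135
  (Z=1, X=0, W=0, Y=0) weight 1/54
  (Z=1, X=0, W=0, Y=1) weight 1/27
  … 4 more
Group by W:
  weight(W=0) = 1/6
  weight(W=1) = 1/18
Total weight = 1/6 + 1/18 = 2/9
P(W=0 | obs) = 1/6 / 2/9 = 3/4
P(W=1 | obs) = 1/18 / 2/9 = 1/4

P(W = 1 | obs) = 1/4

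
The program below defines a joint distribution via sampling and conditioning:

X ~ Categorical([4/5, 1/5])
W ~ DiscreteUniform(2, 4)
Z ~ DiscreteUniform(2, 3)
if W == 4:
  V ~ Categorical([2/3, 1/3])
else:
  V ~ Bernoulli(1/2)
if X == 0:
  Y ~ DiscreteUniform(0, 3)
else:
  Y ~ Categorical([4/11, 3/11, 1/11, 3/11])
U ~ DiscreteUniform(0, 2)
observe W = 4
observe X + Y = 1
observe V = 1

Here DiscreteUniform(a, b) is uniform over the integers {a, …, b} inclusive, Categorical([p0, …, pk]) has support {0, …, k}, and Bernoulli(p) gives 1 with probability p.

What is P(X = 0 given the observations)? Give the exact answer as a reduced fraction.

Enumerate traces; 12 have nonzero weight after conditioning:
  (X=0, W=4, Z=2, V=1, Y=1, U=0) weight 1/270
  (X=0, W=4, Z=2, V=1, Y=1, U=1) weight 1/270
  (X=0, W=4, Z=2, V=1, Y=1, U=2) weight 1/270
  (X=0, W=4, Z=3, V=1, Y=1, U=0) weight 1/270
  (X=0, W=4, Z=3, V=1, Y=1, U=1) weight 1/270
  (X=0, W=4, Z=3, V=1, Y=1, U=2) weight 1/270
  (X=1, W=4, Z=2, V=1, Y=0, U=0) weight 2/1485
  (X=1, W=4, Z=2, V=1, Y=0, U=1) weight 2/1485
  … 4 more
Group by X:
  weight(X=0) = 1/45
  weight(X=1) = 4/495
Total weight = 1/45 + 4/495 = 1/33
P(X=0 | obs) = 1/45 / 1/33 = 11/15
P(X=1 | obs) = 4/495 / 1/33 = 4/15

P(X = 0 | obs) = 11/15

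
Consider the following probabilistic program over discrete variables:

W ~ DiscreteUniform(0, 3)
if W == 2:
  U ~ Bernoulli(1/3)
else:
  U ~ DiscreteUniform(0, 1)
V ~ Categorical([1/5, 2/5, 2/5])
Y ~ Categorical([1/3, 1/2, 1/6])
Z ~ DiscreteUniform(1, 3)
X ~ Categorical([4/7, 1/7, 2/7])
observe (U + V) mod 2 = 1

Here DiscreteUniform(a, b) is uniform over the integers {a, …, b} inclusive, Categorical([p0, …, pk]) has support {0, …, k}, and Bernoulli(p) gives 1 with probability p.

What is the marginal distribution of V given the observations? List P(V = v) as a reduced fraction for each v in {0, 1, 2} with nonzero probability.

Enumerate traces; 324 have nonzero weight after conditioning:
  (W=0, U=0, V=1, Y=0, Z=1, X=0) weight 1/315
  (W=0, U=0, V=1, Y=0, Z=1, X=1) weight 1/1260
  (W=0, U=0, V=1, Y=0, Z=1, X=2) weight 1/630
  (W=0, U=0, V=1, Y=0, Z=2, X=0) weight 1/315
  (W=0, U=0, V=1, Y=0, Z=2, X=1) weight 1/1260
  (W=0, U=0, V=1, Y=0, Z=2, X=2) weight 1/630
  (W=0, U=0, V=1, Y=0, Z=3, X=0) weight 1/315
  (W=0, U=0, V=1, Y=0, Z=3, X=1) weight 1/1260
  (W=0, U=1, V=0, Y=0, Z=1, X=0) weight 1/630
  (W=0, U=1, V=2, Y=0, Z=1, X=0) weight 1/315
  … 314 more
Group by V:
  weight(V=0) = 11/120
  weight(V=1) = 13/60
  weight(V=2) = 11/60
Total weight = 11/120 + 13/60 + 11/60 = 59/120
P(V=0 | obs) = 11/120 / 59/120 = 11/59
P(V=1 | obs) = 13/60 / 59/120 = 26/59
P(V=2 | obs) = 11/60 / 59/120 = 22/59

P(V=0) = 11/59, P(V=1) = 26/59, P(V=2) = 22/59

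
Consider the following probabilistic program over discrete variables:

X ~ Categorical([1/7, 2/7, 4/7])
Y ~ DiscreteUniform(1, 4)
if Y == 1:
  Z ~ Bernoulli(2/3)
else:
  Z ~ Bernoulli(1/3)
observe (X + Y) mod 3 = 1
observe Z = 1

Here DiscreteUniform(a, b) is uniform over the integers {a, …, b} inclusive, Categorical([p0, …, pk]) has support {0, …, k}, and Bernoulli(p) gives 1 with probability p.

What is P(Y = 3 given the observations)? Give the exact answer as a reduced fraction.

P(Y = 3 | obs) = 2/9

Enumerate traces; 4 have nonzero weight after conditioning:
  (X=0, Y=1, Z=1) weight 1/42
  (X=0, Y=4, Z=1) weight 1/84
  (X=1, Y=3, Z=1) weight 1/42
  (X=2, Y=2, Z=1) weight 1/21
Group by Y:
  weight(Y=1) = 1/42
  weight(Y=2) = 1/21
  weight(Y=3) = 1/42
  weight(Y=4) = 1/84
Total weight = 1/42 + 1/21 + 1/42 + 1/84 = 3/28
P(Y=1 | obs) = 1/42 / 3/28 = 2/9
P(Y=2 | obs) = 1/21 / 3/28 = 4/9
P(Y=3 | obs) = 1/42 / 3/28 = 2/9
P(Y=4 | obs) = 1/84 / 3/28 = 1/9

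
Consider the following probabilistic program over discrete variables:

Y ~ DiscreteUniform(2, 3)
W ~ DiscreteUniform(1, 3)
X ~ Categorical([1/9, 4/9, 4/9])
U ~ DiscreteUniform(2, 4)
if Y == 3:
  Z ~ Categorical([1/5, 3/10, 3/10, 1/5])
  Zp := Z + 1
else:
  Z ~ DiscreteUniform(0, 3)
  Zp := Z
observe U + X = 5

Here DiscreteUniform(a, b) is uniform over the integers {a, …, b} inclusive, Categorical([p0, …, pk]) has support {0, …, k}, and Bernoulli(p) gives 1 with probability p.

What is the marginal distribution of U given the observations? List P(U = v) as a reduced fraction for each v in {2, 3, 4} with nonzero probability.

Enumerate traces; 48 have nonzero weight after conditioning:
  (Y=2, W=1, X=1, U=4, Z=0) weight 1/162
  (Y=2, W=1, X=1, U=4, Z=1) weight 1/162
  (Y=2, W=1, X=1, U=4, Z=2) weight 1/162
  (Y=2, W=1, X=1, U=4, Z=3) weight 1/162
  (Y=2, W=1, X=2, U=3, Z=0) weight 1/162
  (Y=2, W=1, X=2, U=3, Z=1) weight 1/162
  (Y=2, W=1, X=2, U=3, Z=2) weight 1/162
  (Y=2, W=1, X=2, U=3, Z=3) weight 1/162
  … 40 more
Group by U:
  weight(U=3) = 4/27
  weight(U=4) = 4/27
Total weight = 4/27 + 4/27 = 8/27
P(U=3 | obs) = 4/27 / 8/27 = 1/2
P(U=4 | obs) = 4/27 / 8/27 = 1/2

P(U=3) = 1/2, P(U=4) = 1/2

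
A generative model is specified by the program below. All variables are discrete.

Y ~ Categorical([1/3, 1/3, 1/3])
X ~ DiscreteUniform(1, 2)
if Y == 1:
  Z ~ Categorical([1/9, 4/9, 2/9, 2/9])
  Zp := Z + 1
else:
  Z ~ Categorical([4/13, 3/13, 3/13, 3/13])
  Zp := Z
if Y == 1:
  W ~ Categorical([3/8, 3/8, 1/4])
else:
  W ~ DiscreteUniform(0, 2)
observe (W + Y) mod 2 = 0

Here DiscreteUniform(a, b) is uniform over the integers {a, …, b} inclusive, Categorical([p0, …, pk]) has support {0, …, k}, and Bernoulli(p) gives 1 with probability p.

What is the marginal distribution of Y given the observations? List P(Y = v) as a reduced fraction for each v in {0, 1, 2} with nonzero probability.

Enumerate traces; 40 have nonzero weight after conditioning:
  (Y=0, X=1, Z=0, W=0) weight 2/117
  (Y=0, X=1, Z=0, W=2) weight 2/117
  (Y=0, X=1, Z=1, W=0) weight 1/78
  (Y=0, X=1, Z=1, W=2) weight 1/78
  (Y=0, X=1, Z=2, W=0) weight 1/78
  (Y=0, X=1, Z=2, W=2) weight 1/78
  (Y=0, X=1, Z=3, W=0) weight 1/78
  (Y=0, X=1, Z=3, W=2) weight 1/78
  (Y=1, X=1, Z=0, W=1) weight 1/144
  (Y=2, X=1, Z=0, W=0) weight 2/117
  … 30 more
Group by Y:
  weight(Y=0) = 2/9
  weight(Y=1) = 1/8
  weight(Y=2) = 2/9
Total weight = 2/9 + 1/8 + 2/9 = 41/72
P(Y=0 | obs) = 2/9 / 41/72 = 16/41
P(Y=1 | obs) = 1/8 / 41/72 = 9/41
P(Y=2 | obs) = 2/9 / 41/72 = 16/41

P(Y=0) = 16/41, P(Y=1) = 9/41, P(Y=2) = 16/41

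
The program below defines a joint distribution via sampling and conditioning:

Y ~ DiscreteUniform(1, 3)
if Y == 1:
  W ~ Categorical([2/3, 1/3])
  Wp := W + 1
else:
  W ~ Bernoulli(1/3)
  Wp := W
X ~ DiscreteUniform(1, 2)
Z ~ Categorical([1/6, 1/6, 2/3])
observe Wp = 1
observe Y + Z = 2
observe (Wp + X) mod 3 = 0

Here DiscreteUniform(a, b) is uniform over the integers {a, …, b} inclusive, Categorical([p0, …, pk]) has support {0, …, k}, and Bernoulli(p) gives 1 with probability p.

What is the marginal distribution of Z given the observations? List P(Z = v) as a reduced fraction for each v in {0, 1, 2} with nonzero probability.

P(Z=0) = 1/3, P(Z=1) = 2/3

Enumerate traces; 2 have nonzero weight after conditioning:
  (Y=1, W=0, X=2, Z=1) weight 1/54
  (Y=2, W=1, X=2, Z=0) weight 1/108
Group by Z:
  weight(Z=0) = 1/108
  weight(Z=1) = 1/54
Total weight = 1/108 + 1/54 = 1/36
P(Z=0 | obs) = 1/108 / 1/36 = 1/3
P(Z=1 | obs) = 1/54 / 1/36 = 2/3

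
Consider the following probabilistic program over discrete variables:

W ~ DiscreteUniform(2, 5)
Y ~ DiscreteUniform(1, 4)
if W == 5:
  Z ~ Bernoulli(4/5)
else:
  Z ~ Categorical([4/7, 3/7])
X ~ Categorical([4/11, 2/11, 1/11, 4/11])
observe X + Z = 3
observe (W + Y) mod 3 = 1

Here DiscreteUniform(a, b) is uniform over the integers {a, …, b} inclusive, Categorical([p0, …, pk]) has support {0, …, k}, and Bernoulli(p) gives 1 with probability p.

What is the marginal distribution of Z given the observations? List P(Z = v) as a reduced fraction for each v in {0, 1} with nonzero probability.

Enumerate traces; 10 have nonzero weight after conditioning:
  (W=2, Y=2, Z=0, X=3) weight 1/77
  (W=2, Y=2, Z=1, X=2) weight 3/1232
  (W=3, Y=1, Z=0, X=3) weight 1/77
  (W=3, Y=1, Z=1, X=2) weight 3/1232
  (W=3, Y=4, Z=0, X=3) weight 1/77
  (W=3, Y=4, Z=1, X=2) weight 3/1232
  (W=4, Y=3, Z=0, X=3) weight 1/77
  (W=4, Y=3, Z=1, X=2) weight 3/1232
  … 2 more
Group by Z:
  weight(Z=0) = 87/1540
  weight(Z=1) = 1/70
Total weight = 87/1540 + 1/70 = 109/1540
P(Z=0 | obs) = 87/1540 / 109/1540 = 87/109
P(Z=1 | obs) = 1/70 / 109/1540 = 22/109

P(Z=0) = 87/109, P(Z=1) = 22/109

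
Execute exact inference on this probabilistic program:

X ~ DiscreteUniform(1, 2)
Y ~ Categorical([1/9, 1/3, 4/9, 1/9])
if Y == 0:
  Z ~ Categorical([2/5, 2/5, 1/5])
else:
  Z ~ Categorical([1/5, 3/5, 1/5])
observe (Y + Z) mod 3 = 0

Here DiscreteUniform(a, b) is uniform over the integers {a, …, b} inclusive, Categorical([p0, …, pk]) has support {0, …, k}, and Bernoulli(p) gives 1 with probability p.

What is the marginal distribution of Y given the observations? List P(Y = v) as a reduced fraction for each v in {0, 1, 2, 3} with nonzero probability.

P(Y=0) = 1/9, P(Y=1) = 1/6, P(Y=2) = 2/3, P(Y=3) = 1/18

Enumerate traces; 8 have nonzero weight after conditioning:
  (X=1, Y=0, Z=0) weight 1/45
  (X=1, Y=1, Z=2) weight 1/30
  (X=1, Y=2, Z=1) weight 2/15
  (X=1, Y=3, Z=0) weight 1/90
  (X=2, Y=0, Z=0) weight 1/45
  (X=2, Y=1, Z=2) weight 1/30
  (X=2, Y=2, Z=1) weight 2/15
  (X=2, Y=3, Z=0) weight 1/90
Group by Y:
  weight(Y=0) = 2/45
  weight(Y=1) = 1/15
  weight(Y=2) = 4/15
  weight(Y=3) = 1/45
Total weight = 2/45 + 1/15 + 4/15 + 1/45 = 2/5
P(Y=0 | obs) = 2/45 / 2/5 = 1/9
P(Y=1 | obs) = 1/15 / 2/5 = 1/6
P(Y=2 | obs) = 4/15 / 2/5 = 2/3
P(Y=3 | obs) = 1/45 / 2/5 = 1/18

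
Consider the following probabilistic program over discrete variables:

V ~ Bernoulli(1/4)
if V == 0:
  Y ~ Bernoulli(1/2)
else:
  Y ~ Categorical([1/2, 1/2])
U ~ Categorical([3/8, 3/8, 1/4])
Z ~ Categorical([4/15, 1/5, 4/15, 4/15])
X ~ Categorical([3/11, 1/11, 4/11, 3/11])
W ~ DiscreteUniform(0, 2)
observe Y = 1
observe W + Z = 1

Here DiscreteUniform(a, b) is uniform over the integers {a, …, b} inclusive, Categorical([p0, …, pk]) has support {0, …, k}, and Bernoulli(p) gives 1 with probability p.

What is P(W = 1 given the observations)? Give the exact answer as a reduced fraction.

Enumerate traces; 48 have nonzero weight after conditioning:
  (V=0, Y=1, U=0, Z=0, X=0, W=1) weight 3/880
  (V=0, Y=1, U=0, Z=0, X=1, W=1) weight 1/880
  (V=0, Y=1, U=0, Z=0, X=2, W=1) weight 1/220
  (V=0, Y=1, U=0, Z=0, X=3, W=1) weight 3/880
  (V=0, Y=1, U=0, Z=1, X=0, W=0) weight 9/3520
  (V=0, Y=1, U=0, Z=1, X=1, W=0) weight 3/3520
  (V=0, Y=1, U=0, Z=1, X=2, W=0) weight 3/880
  (V=0, Y=1, U=0, Z=1, X=3, W=0) weight 9/3520
  … 40 more
Group by W:
  weight(W=0) = 1/30
  weight(W=1) = 2/45
Total weight = 1/30 + 2/45 = 7/90
P(W=0 | obs) = 1/30 / 7/90 = 3/7
P(W=1 | obs) = 2/45 / 7/90 = 4/7

P(W = 1 | obs) = 4/7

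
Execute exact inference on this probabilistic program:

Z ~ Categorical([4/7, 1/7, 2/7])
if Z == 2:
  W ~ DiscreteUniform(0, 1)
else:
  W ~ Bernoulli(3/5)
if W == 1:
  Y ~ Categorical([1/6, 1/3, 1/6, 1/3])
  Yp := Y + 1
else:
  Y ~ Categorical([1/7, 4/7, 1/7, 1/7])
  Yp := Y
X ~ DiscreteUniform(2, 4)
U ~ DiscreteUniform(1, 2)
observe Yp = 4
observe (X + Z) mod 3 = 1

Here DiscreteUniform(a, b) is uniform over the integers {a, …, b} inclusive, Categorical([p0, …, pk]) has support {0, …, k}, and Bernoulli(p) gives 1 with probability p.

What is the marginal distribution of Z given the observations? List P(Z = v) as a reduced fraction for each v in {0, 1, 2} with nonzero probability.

P(Z=0) = 3/5, P(Z=1) = 3/20, P(Z=2) = 1/4

Enumerate traces; 6 have nonzero weight after conditioning:
  (Z=0, W=1, Y=3, X=4, U=1) weight 2/105
  (Z=0, W=1, Y=3, X=4, U=2) weight 2/105
  (Z=1, W=1, Y=3, X=3, U=1) weight 1/210
  (Z=1, W=1, Y=3, X=3, U=2) weight 1/210
  (Z=2, W=1, Y=3, X=2, U=1) weight 1/126
  (Z=2, W=1, Y=3, X=2, U=2) weight 1/126
Group by Z:
  weight(Z=0) = 4/105
  weight(Z=1) = 1/105
  weight(Z=2) = 1/63
Total weight = 4/105 + 1/105 + 1/63 = 4/63
P(Z=0 | obs) = 4/105 / 4/63 = 3/5
P(Z=1 | obs) = 1/105 / 4/63 = 3/20
P(Z=2 | obs) = 1/63 / 4/63 = 1/4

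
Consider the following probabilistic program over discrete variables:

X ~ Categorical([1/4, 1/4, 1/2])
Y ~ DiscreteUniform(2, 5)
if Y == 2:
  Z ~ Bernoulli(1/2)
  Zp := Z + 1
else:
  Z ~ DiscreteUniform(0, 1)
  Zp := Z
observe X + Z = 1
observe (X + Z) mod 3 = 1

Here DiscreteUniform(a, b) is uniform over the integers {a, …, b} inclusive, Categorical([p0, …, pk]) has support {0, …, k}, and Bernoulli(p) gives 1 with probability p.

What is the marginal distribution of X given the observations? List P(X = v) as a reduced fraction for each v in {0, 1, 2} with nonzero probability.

P(X=0) = 1/2, P(X=1) = 1/2

Enumerate traces; 8 have nonzero weight after conditioning:
  (X=0, Y=2, Z=1) weight 1/32
  (X=0, Y=3, Z=1) weight 1/32
  (X=0, Y=4, Z=1) weight 1/32
  (X=0, Y=5, Z=1) weight 1/32
  (X=1, Y=2, Z=0) weight 1/32
  (X=1, Y=3, Z=0) weight 1/32
  (X=1, Y=4, Z=0) weight 1/32
  (X=1, Y=5, Z=0) weight 1/32
Group by X:
  weight(X=0) = 1/8
  weight(X=1) = 1/8
Total weight = 1/8 + 1/8 = 1/4
P(X=0 | obs) = 1/8 / 1/4 = 1/2
P(X=1 | obs) = 1/8 / 1/4 = 1/2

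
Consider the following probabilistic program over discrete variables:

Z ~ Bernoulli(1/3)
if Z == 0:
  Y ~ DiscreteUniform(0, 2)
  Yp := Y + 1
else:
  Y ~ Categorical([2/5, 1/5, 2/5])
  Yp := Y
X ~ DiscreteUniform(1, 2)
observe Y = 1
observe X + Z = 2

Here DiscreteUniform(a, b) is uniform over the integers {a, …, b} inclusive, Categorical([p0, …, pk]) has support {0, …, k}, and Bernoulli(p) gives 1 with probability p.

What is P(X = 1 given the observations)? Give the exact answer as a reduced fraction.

P(X = 1 | obs) = 3/13

Enumerate traces; 2 have nonzero weight after conditioning:
  (Z=0, Y=1, X=2) weight 1/9
  (Z=1, Y=1, X=1) weight 1/30
Group by X:
  weight(X=1) = 1/30
  weight(X=2) = 1/9
Total weight = 1/30 + 1/9 = 13/90
P(X=1 | obs) = 1/30 / 13/90 = 3/13
P(X=2 | obs) = 1/9 / 13/90 = 10/13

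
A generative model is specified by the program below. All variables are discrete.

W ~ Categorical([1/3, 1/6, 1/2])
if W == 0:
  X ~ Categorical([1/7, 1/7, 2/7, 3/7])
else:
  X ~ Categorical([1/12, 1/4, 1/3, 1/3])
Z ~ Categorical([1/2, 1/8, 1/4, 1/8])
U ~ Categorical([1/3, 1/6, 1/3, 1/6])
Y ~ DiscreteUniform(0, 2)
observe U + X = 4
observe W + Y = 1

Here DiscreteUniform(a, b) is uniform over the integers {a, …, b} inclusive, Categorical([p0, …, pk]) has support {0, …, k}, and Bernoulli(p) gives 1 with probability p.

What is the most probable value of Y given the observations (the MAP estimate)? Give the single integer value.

Enumerate traces; 24 have nonzero weight after conditioning:
  (W=0, X=1, Z=0, U=3, Y=1) weight 1/756
  (W=0, X=1, Z=1, U=3, Y=1) weight 1/3024
  (W=0, X=1, Z=2, U=3, Y=1) weight 1/1512
  (W=0, X=1, Z=3, U=3, Y=1) weight 1/3024
  (W=0, X=2, Z=0, U=2, Y=1) weight 1/189
  (W=0, X=2, Z=1, U=2, Y=1) weight 1/756
  (W=0, X=2, Z=2, U=2, Y=1) weight 1/378
  (W=0, X=2, Z=3, U=2, Y=1) weight 1/756
  (W=1, X=1, Z=0, U=3, Y=0) weight 1/864
  … 15 more
Group by Y:
  weight(Y=0) = 5/432
  weight(Y=1) = 4/189
Total weight = 5/432 + 4/189 = 11/336
P(Y=0 | obs) = 5/432 / 11/336 = 35/99
P(Y=1 | obs) = 4/189 / 11/336 = 64/99
argmax = 1

argmax_v P(Y = v | obs) = 1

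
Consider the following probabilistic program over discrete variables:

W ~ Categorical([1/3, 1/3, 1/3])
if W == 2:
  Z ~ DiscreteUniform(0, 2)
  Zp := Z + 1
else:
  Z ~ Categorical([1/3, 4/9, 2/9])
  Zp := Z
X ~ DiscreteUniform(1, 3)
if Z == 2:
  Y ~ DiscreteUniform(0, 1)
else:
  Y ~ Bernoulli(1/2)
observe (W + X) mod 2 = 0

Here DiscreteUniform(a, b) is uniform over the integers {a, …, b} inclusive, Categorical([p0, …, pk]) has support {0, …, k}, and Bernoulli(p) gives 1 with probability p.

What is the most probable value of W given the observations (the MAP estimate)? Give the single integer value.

Enumerate traces; 24 have nonzero weight after conditioning:
  (W=0, Z=0, X=2, Y=0) weight 1/54
  (W=0, Z=0, X=2, Y=1) weight 1/54
  (W=0, Z=1, X=2, Y=0) weight 2/81
  (W=0, Z=1, X=2, Y=1) weight 2/81
  (W=0, Z=2, X=2, Y=0) weight 1/81
  (W=0, Z=2, X=2, Y=1) weight 1/81
  (W=1, Z=0, X=1, Y=0) weight 1/54
  (W=1, Z=0, X=1, Y=1) weight 1/54
  (W=2, Z=0, X=2, Y=0) weight 1/54
  … 15 more
Group by W:
  weight(W=0) = 1/9
  weight(W=1) = 2/9
  weight(W=2) = 1/9
Total weight = 1/9 + 2/9 + 1/9 = 4/9
P(W=0 | obs) = 1/9 / 4/9 = 1/4
P(W=1 | obs) = 2/9 / 4/9 = 1/2
P(W=2 | obs) = 1/9 / 4/9 = 1/4
argmax = 1

argmax_v P(W = v | obs) = 1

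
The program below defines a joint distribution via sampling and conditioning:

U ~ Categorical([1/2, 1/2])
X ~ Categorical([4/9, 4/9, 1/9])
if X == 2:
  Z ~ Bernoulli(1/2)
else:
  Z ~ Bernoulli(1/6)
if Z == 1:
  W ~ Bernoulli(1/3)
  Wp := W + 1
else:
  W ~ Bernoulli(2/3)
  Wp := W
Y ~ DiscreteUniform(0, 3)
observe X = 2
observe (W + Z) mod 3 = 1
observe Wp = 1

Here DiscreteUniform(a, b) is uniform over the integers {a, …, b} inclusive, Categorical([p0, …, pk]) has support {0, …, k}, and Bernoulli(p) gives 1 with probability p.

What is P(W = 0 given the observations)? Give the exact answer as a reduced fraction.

P(W = 0 | obs) = 1/2

Enumerate traces; 16 have nonzero weight after conditioning:
  (U=0, X=2, Z=0, W=1, Y=0) weight 1/216
  (U=0, X=2, Z=0, W=1, Y=1) weight 1/216
  (U=0, X=2, Z=0, W=1, Y=2) weight 1/216
  (U=0, X=2, Z=0, W=1, Y=3) weight 1/216
  (U=0, X=2, Z=1, W=0, Y=0) weight 1/216
  (U=0, X=2, Z=1, W=0, Y=1) weight 1/216
  (U=0, X=2, Z=1, W=0, Y=2) weight 1/216
  (U=0, X=2, Z=1, W=0, Y=3) weight 1/216
  … 8 more
Group by W:
  weight(W=0) = 1/27
  weight(W=1) = 1/27
Total weight = 1/27 + 1/27 = 2/27
P(W=0 | obs) = 1/27 / 2/27 = 1/2
P(W=1 | obs) = 1/27 / 2/27 = 1/2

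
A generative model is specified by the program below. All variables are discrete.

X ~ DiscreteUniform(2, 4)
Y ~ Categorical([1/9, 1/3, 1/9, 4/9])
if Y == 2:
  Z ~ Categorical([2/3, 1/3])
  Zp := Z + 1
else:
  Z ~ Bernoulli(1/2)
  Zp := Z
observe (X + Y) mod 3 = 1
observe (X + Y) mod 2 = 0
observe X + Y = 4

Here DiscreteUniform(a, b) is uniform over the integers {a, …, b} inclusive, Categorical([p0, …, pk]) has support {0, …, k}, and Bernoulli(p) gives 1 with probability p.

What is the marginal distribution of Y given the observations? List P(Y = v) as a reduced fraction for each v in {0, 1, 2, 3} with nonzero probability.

Enumerate traces; 6 have nonzero weight after conditioning:
  (X=2, Y=2, Z=0) weight 2/81
  (X=2, Y=2, Z=1) weight 1/81
  (X=3, Y=1, Z=0) weight 1/18
  (X=3, Y=1, Z=1) weight 1/18
  (X=4, Y=0, Z=0) weight 1/54
  (X=4, Y=0, Z=1) weight 1/54
Group by Y:
  weight(Y=0) = 1/27
  weight(Y=1) = 1/9
  weight(Y=2) = 1/27
Total weight = 1/27 + 1/9 + 1/27 = 5/27
P(Y=0 | obs) = 1/27 / 5/27 = 1/5
P(Y=1 | obs) = 1/9 / 5/27 = 3/5
P(Y=2 | obs) = 1/27 / 5/27 = 1/5

P(Y=0) = 1/5, P(Y=1) = 3/5, P(Y=2) = 1/5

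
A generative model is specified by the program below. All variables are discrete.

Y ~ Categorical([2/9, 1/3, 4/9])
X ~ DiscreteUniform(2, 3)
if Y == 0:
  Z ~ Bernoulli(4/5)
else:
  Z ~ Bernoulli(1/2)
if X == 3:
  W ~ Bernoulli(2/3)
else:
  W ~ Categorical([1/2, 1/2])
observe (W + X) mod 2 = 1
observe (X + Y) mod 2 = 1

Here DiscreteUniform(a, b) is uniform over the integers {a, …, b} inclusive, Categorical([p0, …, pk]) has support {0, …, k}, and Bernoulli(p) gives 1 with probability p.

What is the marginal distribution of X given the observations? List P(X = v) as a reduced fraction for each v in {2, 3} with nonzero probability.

P(X=2) = 3/7, P(X=3) = 4/7

Enumerate traces; 6 have nonzero weight after conditioning:
  (Y=0, X=3, Z=0, W=0) weight 1/135
  (Y=0, X=3, Z=1, W=0) weight 4/135
  (Y=1, X=2, Z=0, W=1) weight 1/24
  (Y=1, X=2, Z=1, W=1) weight 1/24
  (Y=2, X=3, Z=0, W=0) weight 1/27
  (Y=2, X=3, Z=1, W=0) weight 1/27
Group by X:
  weight(X=2) = 1/12
  weight(X=3) = 1/9
Total weight = 1/12 + 1/9 = 7/36
P(X=2 | obs) = 1/12 / 7/36 = 3/7
P(X=3 | obs) = 1/9 / 7/36 = 4/7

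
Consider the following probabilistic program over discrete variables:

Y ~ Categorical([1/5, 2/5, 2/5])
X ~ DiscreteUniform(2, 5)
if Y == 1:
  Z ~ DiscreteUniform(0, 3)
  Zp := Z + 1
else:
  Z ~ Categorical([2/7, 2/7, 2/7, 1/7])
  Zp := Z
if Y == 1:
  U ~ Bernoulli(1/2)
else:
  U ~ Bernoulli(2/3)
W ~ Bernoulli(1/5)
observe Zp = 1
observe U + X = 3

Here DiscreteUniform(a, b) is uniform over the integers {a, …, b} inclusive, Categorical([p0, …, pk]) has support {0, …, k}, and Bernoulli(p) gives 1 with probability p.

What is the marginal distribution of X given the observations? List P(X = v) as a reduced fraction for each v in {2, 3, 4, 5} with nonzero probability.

P(X=2) = 23/38, P(X=3) = 15/38

Enumerate traces; 12 have nonzero weight after conditioning:
  (Y=0, X=2, Z=1, U=1, W=0) weight 4/525
  (Y=0, X=2, Z=1, U=1, W=1) weight 1/525
  (Y=0, X=3, Z=1, U=0, W=0) weight 2/525
  (Y=0, X=3, Z=1, U=0, W=1) weight 1/1050
  (Y=1, X=2, Z=0, U=1, W=0) weight 1/100
  (Y=1, X=2, Z=0, U=1, W=1) weight 1/400
  (Y=1, X=3, Z=0, U=0, W=0) weight 1/100
  (Y=1, X=3, Z=0, U=0, W=1) weight 1/400
  … 4 more
Group by X:
  weight(X=2) = 23/560
  weight(X=3) = 3/112
Total weight = 23/560 + 3/112 = 19/280
P(X=2 | obs) = 23/560 / 19/280 = 23/38
P(X=3 | obs) = 3/112 / 19/280 = 15/38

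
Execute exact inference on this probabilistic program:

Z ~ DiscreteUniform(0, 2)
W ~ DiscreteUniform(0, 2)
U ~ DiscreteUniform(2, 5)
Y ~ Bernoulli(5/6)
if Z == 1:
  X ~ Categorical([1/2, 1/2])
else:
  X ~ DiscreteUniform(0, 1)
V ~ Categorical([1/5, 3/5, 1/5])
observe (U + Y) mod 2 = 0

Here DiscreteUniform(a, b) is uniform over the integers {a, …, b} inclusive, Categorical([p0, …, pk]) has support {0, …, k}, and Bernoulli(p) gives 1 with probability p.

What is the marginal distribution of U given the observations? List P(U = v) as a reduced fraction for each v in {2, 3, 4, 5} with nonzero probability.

P(U=2) = 1/12, P(U=3) = 5/12, P(U=4) = 1/12, P(U=5) = 5/12

Enumerate traces; 216 have nonzero weight after conditioning:
  (Z=0, W=0, U=2, Y=0, X=0, V=0) weight 1/2160
  (Z=0, W=0, U=2, Y=0, X=0, V=1) weight 1/720
  (Z=0, W=0, U=2, Y=0, X=0, V=2) weight 1/2160
  (Z=0, W=0, U=2, Y=0, X=1, V=0) weight 1/2160
  (Z=0, W=0, U=2, Y=0, X=1, V=1) weight 1/720
  (Z=0, W=0, U=2, Y=0, X=1, V=2) weight 1/2160
  (Z=0, W=0, U=3, Y=1, X=0, V=0) weight 1/432
  (Z=0, W=0, U=3, Y=1, X=0, V=1) weight 1/144
  (Z=0, W=0, U=4, Y=0, X=0, V=0) weight 1/2160
  (Z=0, W=0, U=5, Y=1, X=0, V=0) weight 1/432
  … 206 more
Group by U:
  weight(U=2) = 1/24
  weight(U=3) = 5/24
  weight(U=4) = 1/24
  weight(U=5) = 5/24
Total weight = 1/24 + 5/24 + 1/24 + 5/24 = 1/2
P(U=2 | obs) = 1/24 / 1/2 = 1/12
P(U=3 | obs) = 5/24 / 1/2 = 5/12
P(U=4 | obs) = 1/24 / 1/2 = 1/12
P(U=5 | obs) = 5/24 / 1/2 = 5/12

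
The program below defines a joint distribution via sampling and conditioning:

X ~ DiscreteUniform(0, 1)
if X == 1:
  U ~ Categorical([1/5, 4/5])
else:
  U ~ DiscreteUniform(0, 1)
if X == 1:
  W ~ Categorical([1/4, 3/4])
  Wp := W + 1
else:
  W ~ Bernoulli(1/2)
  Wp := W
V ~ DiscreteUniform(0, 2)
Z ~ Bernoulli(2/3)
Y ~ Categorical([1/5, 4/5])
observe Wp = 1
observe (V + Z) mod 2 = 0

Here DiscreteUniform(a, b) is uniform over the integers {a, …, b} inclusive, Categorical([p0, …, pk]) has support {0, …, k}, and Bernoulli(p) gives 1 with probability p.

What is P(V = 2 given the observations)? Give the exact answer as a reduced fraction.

Enumerate traces; 24 have nonzero weight after conditioning:
  (X=0, U=0, W=1, V=0, Z=0, Y=0) weight 1/360
  (X=0, U=0, W=1, V=0, Z=0, Y=1) weight 1/90
  (X=0, U=0, W=1, V=1, Z=1, Y=0) weight 1/180
  (X=0, U=0, W=1, V=1, Z=1, Y=1) weight 1/45
  (X=0, U=0, W=1, V=2, Z=0, Y=0) weight 1/360
  (X=0, U=0, W=1, V=2, Z=0, Y=1) weight 1/90
  (X=0, U=1, W=1, V=0, Z=0, Y=0) weight 1/360
  (X=0, U=1, W=1, V=0, Z=0, Y=1) weight 1/90
  … 16 more
Group by V:
  weight(V=0) = 1/24
  weight(V=1) = 1/12
  weight(V=2) = 1/24
Total weight = 1/24 + 1/12 + 1/24 = 1/6
P(V=0 | obs) = 1/24 / 1/6 = 1/4
P(V=1 | obs) = 1/12 / 1/6 = 1/2
P(V=2 | obs) = 1/24 / 1/6 = 1/4

P(V = 2 | obs) = 1/4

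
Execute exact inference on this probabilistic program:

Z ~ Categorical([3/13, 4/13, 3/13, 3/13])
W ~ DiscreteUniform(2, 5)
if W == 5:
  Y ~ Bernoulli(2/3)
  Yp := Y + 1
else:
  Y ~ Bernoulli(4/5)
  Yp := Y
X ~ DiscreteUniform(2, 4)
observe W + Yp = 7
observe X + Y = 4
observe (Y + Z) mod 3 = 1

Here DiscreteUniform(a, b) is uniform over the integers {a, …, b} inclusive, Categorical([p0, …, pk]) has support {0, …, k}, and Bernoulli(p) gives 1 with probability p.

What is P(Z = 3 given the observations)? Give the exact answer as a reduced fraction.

Enumerate traces; 2 have nonzero weight after conditioning:
  (Z=0, W=5, Y=1, X=3) weight 1/78
  (Z=3, W=5, Y=1, X=3) weight 1/78
Group by Z:
  weight(Z=0) = 1/78
  weight(Z=3) = 1/78
Total weight = 1/78 + 1/78 = 1/39
P(Z=0 | obs) = 1/78 / 1/39 = 1/2
P(Z=3 | obs) = 1/78 / 1/39 = 1/2

P(Z = 3 | obs) = 1/2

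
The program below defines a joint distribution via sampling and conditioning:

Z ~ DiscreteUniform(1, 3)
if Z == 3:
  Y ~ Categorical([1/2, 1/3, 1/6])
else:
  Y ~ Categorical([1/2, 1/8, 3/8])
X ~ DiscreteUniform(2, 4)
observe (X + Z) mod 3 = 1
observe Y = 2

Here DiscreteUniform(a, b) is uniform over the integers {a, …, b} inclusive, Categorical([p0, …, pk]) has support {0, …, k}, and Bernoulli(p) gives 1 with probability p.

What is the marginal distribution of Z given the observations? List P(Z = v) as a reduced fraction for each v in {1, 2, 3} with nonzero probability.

P(Z=1) = 9/22, P(Z=2) = 9/22, P(Z=3) = 2/11

Enumerate traces; 3 have nonzero weight after conditioning:
  (Z=1, Y=2, X=3) weight 1/24
  (Z=2, Y=2, X=2) weight 1/24
  (Z=3, Y=2, X=4) weight 1/54
Group by Z:
  weight(Z=1) = 1/24
  weight(Z=2) = 1/24
  weight(Z=3) = 1/54
Total weight = 1/24 + 1/24 + 1/54 = 11/108
P(Z=1 | obs) = 1/24 / 11/108 = 9/22
P(Z=2 | obs) = 1/24 / 11/108 = 9/22
P(Z=3 | obs) = 1/54 / 11/108 = 2/11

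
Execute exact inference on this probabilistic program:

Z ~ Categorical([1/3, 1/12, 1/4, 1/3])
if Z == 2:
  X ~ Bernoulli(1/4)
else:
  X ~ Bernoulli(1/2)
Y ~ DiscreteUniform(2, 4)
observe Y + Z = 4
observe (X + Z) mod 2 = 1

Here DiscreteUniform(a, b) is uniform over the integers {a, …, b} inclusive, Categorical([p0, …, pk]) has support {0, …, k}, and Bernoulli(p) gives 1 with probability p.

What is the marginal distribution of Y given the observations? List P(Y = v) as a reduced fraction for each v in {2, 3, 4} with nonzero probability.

P(Y=2) = 3/13, P(Y=3) = 2/13, P(Y=4) = 8/13

Enumerate traces; 3 have nonzero weight after conditioning:
  (Z=0, X=1, Y=4) weight 1/18
  (Z=1, X=0, Y=3) weight 1/72
  (Z=2, X=1, Y=2) weight 1/48
Group by Y:
  weight(Y=2) = 1/48
  weight(Y=3) = 1/72
  weight(Y=4) = 1/18
Total weight = 1/48 + 1/72 + 1/18 = 13/144
P(Y=2 | obs) = 1/48 / 13/144 = 3/13
P(Y=3 | obs) = 1/72 / 13/144 = 2/13
P(Y=4 | obs) = 1/18 / 13/144 = 8/13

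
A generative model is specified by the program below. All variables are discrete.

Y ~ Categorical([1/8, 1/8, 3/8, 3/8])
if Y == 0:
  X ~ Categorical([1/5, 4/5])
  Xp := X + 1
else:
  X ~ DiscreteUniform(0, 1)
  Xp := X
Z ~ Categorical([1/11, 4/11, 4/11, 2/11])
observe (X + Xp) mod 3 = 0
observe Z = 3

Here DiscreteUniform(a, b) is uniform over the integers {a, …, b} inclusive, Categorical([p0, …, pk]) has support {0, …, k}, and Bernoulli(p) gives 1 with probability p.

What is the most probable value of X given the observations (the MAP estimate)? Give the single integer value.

Enumerate traces; 4 have nonzero weight after conditioning:
  (Y=0, X=1, Z=3) weight 1/55
  (Y=1, X=0, Z=3) weight 1/88
  (Y=2, X=0, Z=3) weight 3/88
  (Y=3, X=0, Z=3) weight 3/88
Group by X:
  weight(X=0) = 7/88
  weight(X=1) = 1/55
Total weight = 7/88 + 1/55 = 43/440
P(X=0 | obs) = 7/88 / 43/440 = 35/43
P(X=1 | obs) = 1/55 / 43/440 = 8/43
argmax = 0

argmax_v P(X = v | obs) = 0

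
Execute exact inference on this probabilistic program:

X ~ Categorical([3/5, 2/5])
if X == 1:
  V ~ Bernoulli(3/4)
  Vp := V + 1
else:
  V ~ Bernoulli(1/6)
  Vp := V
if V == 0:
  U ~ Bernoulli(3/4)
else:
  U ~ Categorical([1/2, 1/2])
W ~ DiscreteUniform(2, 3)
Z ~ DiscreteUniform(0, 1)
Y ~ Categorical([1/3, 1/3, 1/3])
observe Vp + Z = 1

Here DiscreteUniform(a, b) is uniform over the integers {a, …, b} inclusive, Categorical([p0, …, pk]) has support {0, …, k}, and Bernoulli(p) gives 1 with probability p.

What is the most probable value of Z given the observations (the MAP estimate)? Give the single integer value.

argmax_v P(Z = v | obs) = 1

Enumerate traces; 36 have nonzero weight after conditioning:
  (X=0, V=0, U=0, W=2, Z=1, Y=0) weight 1/96
  (X=0, V=0, U=0, W=2, Z=1, Y=1) weight 1/96
  (X=0, V=0, U=0, W=2, Z=1, Y=2) weight 1/96
  (X=0, V=0, U=0, W=3, Z=1, Y=0) weight 1/96
  (X=0, V=0, U=0, W=3, Z=1, Y=1) weight 1/96
  (X=0, V=0, U=0, W=3, Z=1, Y=2) weight 1/96
  (X=0, V=0, U=1, W=2, Z=1, Y=0) weight 1/32
  (X=0, V=0, U=1, W=2, Z=1, Y=1) weight 1/32
  (X=0, V=1, U=0, W=2, Z=0, Y=0) weight 1/240
  … 27 more
Group by Z:
  weight(Z=0) = 1/10
  weight(Z=1) = 1/4
Total weight = 1/10 + 1/4 = 7/20
P(Z=0 | obs) = 1/10 / 7/20 = 2/7
P(Z=1 | obs) = 1/4 / 7/20 = 5/7
argmax = 1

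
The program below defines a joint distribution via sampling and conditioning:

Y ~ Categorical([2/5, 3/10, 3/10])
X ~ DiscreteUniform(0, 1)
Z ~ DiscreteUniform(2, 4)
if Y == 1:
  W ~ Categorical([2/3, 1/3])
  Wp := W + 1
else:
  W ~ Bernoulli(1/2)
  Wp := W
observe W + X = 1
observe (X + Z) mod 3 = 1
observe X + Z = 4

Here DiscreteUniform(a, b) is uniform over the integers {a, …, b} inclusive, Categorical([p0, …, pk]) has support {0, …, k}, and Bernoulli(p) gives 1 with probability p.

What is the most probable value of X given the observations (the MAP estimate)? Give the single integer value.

Enumerate traces; 6 have nonzero weight after conditioning:
  (Y=0, X=0, Z=4, W=1) weight 1/30
  (Y=0, X=1, Z=3, W=0) weight 1/30
  (Y=1, X=0, Z=4, W=1) weight 1/60
  (Y=1, X=1, Z=3, W=0) weight 1/30
  (Y=2, X=0, Z=4, W=1) weight 1/40
  (Y=2, X=1, Z=3, W=0) weight 1/40
Group by X:
  weight(X=0) = 3/40
  weight(X=1) = 11/120
Total weight = 3/40 + 11/120 = 1/6
P(X=0 | obs) = 3/40 / 1/6 = 9/20
P(X=1 | obs) = 11/120 / 1/6 = 11/20
argmax = 1

argmax_v P(X = v | obs) = 1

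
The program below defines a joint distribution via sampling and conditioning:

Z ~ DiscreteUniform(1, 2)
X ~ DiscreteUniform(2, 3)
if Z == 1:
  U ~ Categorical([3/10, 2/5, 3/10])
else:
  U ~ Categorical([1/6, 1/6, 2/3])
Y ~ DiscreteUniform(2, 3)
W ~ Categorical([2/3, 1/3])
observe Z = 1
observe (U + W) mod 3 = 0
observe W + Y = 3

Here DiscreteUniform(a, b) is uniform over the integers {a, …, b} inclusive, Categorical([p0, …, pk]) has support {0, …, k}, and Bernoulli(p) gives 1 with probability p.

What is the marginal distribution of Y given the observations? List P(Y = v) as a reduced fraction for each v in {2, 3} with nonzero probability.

P(Y=2) = 1/3, P(Y=3) = 2/3

Enumerate traces; 4 have nonzero weight after conditioning:
  (Z=1, X=2, U=0, Y=3, W=0) weight 1/40
  (Z=1, X=2, U=2, Y=2, W=1) weight 1/80
  (Z=1, X=3, U=0, Y=3, W=0) weight 1/40
  (Z=1, X=3, U=2, Y=2, W=1) weight 1/80
Group by Y:
  weight(Y=2) = 1/40
  weight(Y=3) = 1/20
Total weight = 1/40 + 1/20 = 3/40
P(Y=2 | obs) = 1/40 / 3/40 = 1/3
P(Y=3 | obs) = 1/20 / 3/40 = 2/3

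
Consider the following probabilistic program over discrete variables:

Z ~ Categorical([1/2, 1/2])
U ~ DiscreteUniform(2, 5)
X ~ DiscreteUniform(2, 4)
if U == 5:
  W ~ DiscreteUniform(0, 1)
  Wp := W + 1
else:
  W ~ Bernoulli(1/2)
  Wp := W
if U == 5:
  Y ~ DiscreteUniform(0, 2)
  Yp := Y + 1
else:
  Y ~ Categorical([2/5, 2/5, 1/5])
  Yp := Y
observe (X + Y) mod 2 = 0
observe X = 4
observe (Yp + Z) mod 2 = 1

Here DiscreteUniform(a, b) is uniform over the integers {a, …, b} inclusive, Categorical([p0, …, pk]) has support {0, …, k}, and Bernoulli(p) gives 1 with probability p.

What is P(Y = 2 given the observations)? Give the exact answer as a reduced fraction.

P(Y = 2 | obs) = 14/37

Enumerate traces; 16 have nonzero weight after conditioning:
  (Z=0, U=5, X=4, W=0, Y=0) weight 1/144
  (Z=0, U=5, X=4, W=0, Y=2) weight 1/144
  (Z=0, U=5, X=4, W=1, Y=0) weight 1/144
  (Z=0, U=5, X=4, W=1, Y=2) weight 1/144
  (Z=1, U=2, X=4, W=0, Y=0) weight 1/120
  (Z=1, U=2, X=4, W=0, Y=2) weight 1/240
  (Z=1, U=2, X=4, W=1, Y=0) weight 1/120
  (Z=1, U=2, X=4, W=1, Y=2) weight 1/240
  … 8 more
Group by Y:
  weight(Y=0) = 23/360
  weight(Y=2) = 7/180
Total weight = 23/360 + 7/180 = 37/360
P(Y=0 | obs) = 23/360 / 37/360 = 23/37
P(Y=2 | obs) = 7/180 / 37/360 = 14/37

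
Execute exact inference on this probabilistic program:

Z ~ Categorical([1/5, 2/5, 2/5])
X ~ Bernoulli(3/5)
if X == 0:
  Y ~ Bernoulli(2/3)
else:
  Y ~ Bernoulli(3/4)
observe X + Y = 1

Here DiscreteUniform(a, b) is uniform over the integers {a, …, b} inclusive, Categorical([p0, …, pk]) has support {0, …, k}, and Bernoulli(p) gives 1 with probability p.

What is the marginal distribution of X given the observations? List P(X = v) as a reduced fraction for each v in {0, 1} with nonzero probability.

Enumerate traces; 6 have nonzero weight after conditioning:
  (Z=0, X=0, Y=1) weight 4/75
  (Z=0, X=1, Y=0) weight 3/100
  (Z=1, X=0, Y=1) weight 8/75
  (Z=1, X=1, Y=0) weight 3/50
  (Z=2, X=0, Y=1) weight 8/75
  (Z=2, X=1, Y=0) weight 3/50
Group by X:
  weight(X=0) = 4/15
  weight(X=1) = 3/20
Total weight = 4/15 + 3/20 = 5/12
P(X=0 | obs) = 4/15 / 5/12 = 16/25
P(X=1 | obs) = 3/20 / 5/12 = 9/25

P(X=0) = 16/25, P(X=1) = 9/25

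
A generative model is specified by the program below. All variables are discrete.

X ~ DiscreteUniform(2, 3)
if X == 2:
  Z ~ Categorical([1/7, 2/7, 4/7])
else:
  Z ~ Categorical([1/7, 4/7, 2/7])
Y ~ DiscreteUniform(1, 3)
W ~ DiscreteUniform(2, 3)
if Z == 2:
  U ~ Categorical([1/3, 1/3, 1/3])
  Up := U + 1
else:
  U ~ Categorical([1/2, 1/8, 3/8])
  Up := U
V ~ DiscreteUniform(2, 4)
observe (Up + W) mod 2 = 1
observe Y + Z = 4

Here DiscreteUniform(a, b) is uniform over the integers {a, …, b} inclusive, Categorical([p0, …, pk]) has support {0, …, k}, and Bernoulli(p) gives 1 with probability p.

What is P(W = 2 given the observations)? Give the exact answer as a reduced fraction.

Enumerate traces; 36 have nonzero weight after conditioning:
  (X=2, Z=1, Y=3, W=2, U=1, V=2) weight 1/1008
  (X=2, Z=1, Y=3, W=2, U=1, V=3) weight 1/1008
  (X=2, Z=1, Y=3, W=2, U=1, V=4) weight 1/1008
  (X=2, Z=1, Y=3, W=3, U=0, V=2) weight 1/252
  (X=2, Z=1, Y=3, W=3, U=0, V=3) weight 1/252
  (X=2, Z=1, Y=3, W=3, U=0, V=4) weight 1/252
  (X=2, Z=1, Y=3, W=3, U=2, V=2) weight 1/336
  (X=2, Z=1, Y=3, W=3, U=2, V=3) weight 1/336
  … 28 more
Group by W:
  weight(W=2) = 19/336
  weight(W=3) = 29/336
Total weight = 19/336 + 29/336 = 1/7
P(W=2 | obs) = 19/336 / 1/7 = 19/48
P(W=3 | obs) = 29/336 / 1/7 = 29/48

P(W = 2 | obs) = 19/48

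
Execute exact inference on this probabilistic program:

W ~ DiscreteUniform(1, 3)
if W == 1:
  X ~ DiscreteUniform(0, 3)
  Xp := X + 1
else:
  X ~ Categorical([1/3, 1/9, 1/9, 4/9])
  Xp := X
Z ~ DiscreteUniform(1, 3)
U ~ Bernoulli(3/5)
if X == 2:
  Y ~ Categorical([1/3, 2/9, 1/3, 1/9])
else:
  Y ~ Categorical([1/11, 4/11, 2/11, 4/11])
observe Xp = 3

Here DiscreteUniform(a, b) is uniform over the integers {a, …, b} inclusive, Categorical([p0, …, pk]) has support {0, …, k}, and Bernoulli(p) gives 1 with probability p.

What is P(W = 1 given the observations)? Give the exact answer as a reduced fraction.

Enumerate traces; 72 have nonzero weight after conditioning:
  (W=1, X=2, Z=1, U=0, Y=0) weight 1/270
  (W=1, X=2, Z=1, U=0, Y=1) weight 1/405
  (W=1, X=2, Z=1, U=0, Y=2) weight 1/270
  (W=1, X=2, Z=1, U=0, Y=3) weight 1/810
  (W=1, X=2, Z=1, U=1, Y=0) weight 1/180
  (W=1, X=2, Z=1, U=1, Y=1) weight 1/270
  (W=1, X=2, Z=1, U=1, Y=2) weight 1/180
  (W=1, X=2, Z=1, U=1, Y=3) weight 1/540
  (W=2, X=3, Z=1, U=0, Y=0) weight 8/4455
  (W=3, X=3, Z=1, U=0, Y=0) weight 8/4455
  … 62 more
Group by W:
  weight(W=1) = 1/12
  weight(W=2) = 4/27
  weight(W=3) = 4/27
Total weight = 1/12 + 4/27 + 4/27 = 41/108
P(W=1 | obs) = 1/12 / 41/108 = 9/41
P(W=2 | obs) = 4/27 / 41/108 = 16/41
P(W=3 | obs) = 4/27 / 41/108 = 16/41

P(W = 1 | obs) = 9/41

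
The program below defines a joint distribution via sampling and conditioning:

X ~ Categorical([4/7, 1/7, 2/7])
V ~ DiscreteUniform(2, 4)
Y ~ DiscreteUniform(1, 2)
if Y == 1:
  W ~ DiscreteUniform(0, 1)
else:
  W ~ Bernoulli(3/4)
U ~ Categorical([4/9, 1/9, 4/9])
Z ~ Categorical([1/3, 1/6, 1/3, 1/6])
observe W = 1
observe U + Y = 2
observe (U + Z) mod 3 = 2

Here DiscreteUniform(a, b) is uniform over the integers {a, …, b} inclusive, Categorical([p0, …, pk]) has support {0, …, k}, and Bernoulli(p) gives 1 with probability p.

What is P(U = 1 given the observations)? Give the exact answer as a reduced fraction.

Enumerate traces; 18 have nonzero weight after conditioning:
  (X=0, V=2, Y=1, W=1, U=1, Z=1) weight 1/1134
  (X=0, V=2, Y=2, W=1, U=0, Z=2) weight 2/189
  (X=0, V=3, Y=1, W=1, U=1, Z=1) weight 1/1134
  (X=0, V=3, Y=2, W=1, U=0, Z=2) weight 2/189
  (X=0, V=4, Y=1, W=1, U=1, Z=1) weight 1/1134
  (X=0, V=4, Y=2, W=1, U=0, Z=2) weight 2/189
  (X=1, V=2, Y=1, W=1, U=1, Z=1) weight 1/4536
  (X=1, V=2, Y=2, W=1, U=0, Z=2) weight 1/378
  … 10 more
Group by U:
  weight(U=0) = 1/18
  weight(U=1) = 1/216
Total weight = 1/18 + 1/216 = 13/216
P(U=0 | obs) = 1/18 / 13/216 = 12/13
P(U=1 | obs) = 1/216 / 13/216 = 1/13

P(U = 1 | obs) = 1/13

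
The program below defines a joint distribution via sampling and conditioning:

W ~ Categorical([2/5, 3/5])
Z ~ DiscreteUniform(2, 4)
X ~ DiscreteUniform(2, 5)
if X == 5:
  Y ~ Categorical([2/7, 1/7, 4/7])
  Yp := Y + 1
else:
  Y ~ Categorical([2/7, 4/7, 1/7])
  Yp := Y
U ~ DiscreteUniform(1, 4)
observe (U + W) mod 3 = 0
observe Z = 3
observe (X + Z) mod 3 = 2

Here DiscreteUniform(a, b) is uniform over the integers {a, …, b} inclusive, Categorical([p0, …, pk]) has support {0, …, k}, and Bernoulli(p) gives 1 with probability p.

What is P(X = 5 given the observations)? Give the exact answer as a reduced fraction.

P(X = 5 | obs) = 1/2

Enumerate traces; 12 have nonzero weight after conditioning:
  (W=0, Z=3, X=2, Y=0, U=3) weight 1/420
  (W=0, Z=3, X=2, Y=1, U=3) weight 1/210
  (W=0, Z=3, X=2, Y=2, U=3) weight 1/840
  (W=0, Z=3, X=5, Y=0, U=3) weight 1/420
  (W=0, Z=3, X=5, Y=1, U=3) weight 1/840
  (W=0, Z=3, X=5, Y=2, U=3) weight 1/210
  (W=1, Z=3, X=2, Y=0, U=2) weight 1/280
  (W=1, Z=3, X=2, Y=1, U=2) weight 1/140
  … 4 more
Group by X:
  weight(X=2) = 1/48
  weight(X=5) = 1/48
Total weight = 1/48 + 1/48 = 1/24
P(X=2 | obs) = 1/48 / 1/24 = 1/2
P(X=5 | obs) = 1/48 / 1/24 = 1/2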